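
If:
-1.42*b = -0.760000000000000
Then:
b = 0.54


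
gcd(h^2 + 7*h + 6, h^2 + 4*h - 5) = 1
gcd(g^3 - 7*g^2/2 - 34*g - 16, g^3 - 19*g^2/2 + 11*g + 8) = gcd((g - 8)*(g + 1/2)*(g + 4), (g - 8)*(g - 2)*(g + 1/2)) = g^2 - 15*g/2 - 4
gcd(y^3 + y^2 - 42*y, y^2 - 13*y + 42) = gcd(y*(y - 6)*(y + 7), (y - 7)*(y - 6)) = y - 6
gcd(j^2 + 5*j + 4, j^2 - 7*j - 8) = j + 1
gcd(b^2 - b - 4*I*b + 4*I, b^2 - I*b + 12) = b - 4*I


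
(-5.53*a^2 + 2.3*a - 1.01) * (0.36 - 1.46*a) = 8.0738*a^3 - 5.3488*a^2 + 2.3026*a - 0.3636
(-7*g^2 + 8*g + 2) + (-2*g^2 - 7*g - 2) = -9*g^2 + g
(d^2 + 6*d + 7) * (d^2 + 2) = d^4 + 6*d^3 + 9*d^2 + 12*d + 14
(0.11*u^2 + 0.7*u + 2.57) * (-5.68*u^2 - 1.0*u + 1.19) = -0.6248*u^4 - 4.086*u^3 - 15.1667*u^2 - 1.737*u + 3.0583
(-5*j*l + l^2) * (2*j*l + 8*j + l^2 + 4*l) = -10*j^2*l^2 - 40*j^2*l - 3*j*l^3 - 12*j*l^2 + l^4 + 4*l^3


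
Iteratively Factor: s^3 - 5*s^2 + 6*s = (s)*(s^2 - 5*s + 6) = s*(s - 2)*(s - 3)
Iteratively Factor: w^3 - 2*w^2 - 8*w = (w - 4)*(w^2 + 2*w) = (w - 4)*(w + 2)*(w)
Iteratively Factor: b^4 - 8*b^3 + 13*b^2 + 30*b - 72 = (b - 3)*(b^3 - 5*b^2 - 2*b + 24) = (b - 4)*(b - 3)*(b^2 - b - 6) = (b - 4)*(b - 3)*(b + 2)*(b - 3)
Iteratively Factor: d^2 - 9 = (d - 3)*(d + 3)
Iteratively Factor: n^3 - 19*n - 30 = (n + 3)*(n^2 - 3*n - 10) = (n - 5)*(n + 3)*(n + 2)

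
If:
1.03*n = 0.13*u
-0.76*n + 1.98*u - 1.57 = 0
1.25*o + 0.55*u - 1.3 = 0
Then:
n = 0.11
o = 0.67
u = 0.83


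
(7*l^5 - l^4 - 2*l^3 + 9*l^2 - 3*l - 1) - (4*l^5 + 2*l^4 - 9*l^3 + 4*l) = 3*l^5 - 3*l^4 + 7*l^3 + 9*l^2 - 7*l - 1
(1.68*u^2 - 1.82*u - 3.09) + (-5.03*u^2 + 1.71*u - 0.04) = -3.35*u^2 - 0.11*u - 3.13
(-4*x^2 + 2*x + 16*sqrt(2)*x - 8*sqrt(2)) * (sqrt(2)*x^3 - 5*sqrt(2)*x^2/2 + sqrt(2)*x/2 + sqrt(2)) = -4*sqrt(2)*x^5 + 12*sqrt(2)*x^4 + 32*x^4 - 96*x^3 - 7*sqrt(2)*x^3 - 3*sqrt(2)*x^2 + 56*x^2 + 2*sqrt(2)*x + 24*x - 16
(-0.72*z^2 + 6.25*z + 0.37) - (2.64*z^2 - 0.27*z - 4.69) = -3.36*z^2 + 6.52*z + 5.06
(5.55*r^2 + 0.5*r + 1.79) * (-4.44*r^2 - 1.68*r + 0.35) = -24.642*r^4 - 11.544*r^3 - 6.8451*r^2 - 2.8322*r + 0.6265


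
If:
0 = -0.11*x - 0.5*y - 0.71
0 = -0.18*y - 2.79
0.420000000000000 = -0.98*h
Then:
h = -0.43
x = 64.00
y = -15.50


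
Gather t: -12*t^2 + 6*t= -12*t^2 + 6*t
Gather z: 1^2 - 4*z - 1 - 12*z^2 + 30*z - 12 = -12*z^2 + 26*z - 12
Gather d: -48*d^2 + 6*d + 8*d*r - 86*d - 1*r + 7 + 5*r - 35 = -48*d^2 + d*(8*r - 80) + 4*r - 28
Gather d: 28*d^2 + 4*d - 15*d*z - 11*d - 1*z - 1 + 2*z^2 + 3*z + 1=28*d^2 + d*(-15*z - 7) + 2*z^2 + 2*z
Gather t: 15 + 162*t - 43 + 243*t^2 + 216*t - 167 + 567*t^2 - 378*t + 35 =810*t^2 - 160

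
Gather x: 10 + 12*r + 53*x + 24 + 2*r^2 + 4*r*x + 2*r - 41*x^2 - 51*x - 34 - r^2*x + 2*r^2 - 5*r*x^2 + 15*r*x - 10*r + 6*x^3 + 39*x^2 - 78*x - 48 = 4*r^2 + 4*r + 6*x^3 + x^2*(-5*r - 2) + x*(-r^2 + 19*r - 76) - 48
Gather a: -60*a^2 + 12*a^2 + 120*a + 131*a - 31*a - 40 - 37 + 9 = -48*a^2 + 220*a - 68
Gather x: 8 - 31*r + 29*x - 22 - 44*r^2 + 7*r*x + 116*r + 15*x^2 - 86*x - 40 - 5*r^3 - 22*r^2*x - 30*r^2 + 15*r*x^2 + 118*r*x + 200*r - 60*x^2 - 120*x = -5*r^3 - 74*r^2 + 285*r + x^2*(15*r - 45) + x*(-22*r^2 + 125*r - 177) - 54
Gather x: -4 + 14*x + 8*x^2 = 8*x^2 + 14*x - 4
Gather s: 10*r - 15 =10*r - 15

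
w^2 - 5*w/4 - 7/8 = (w - 7/4)*(w + 1/2)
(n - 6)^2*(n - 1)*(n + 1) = n^4 - 12*n^3 + 35*n^2 + 12*n - 36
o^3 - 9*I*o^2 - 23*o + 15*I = (o - 5*I)*(o - 3*I)*(o - I)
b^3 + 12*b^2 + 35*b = b*(b + 5)*(b + 7)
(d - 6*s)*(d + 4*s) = d^2 - 2*d*s - 24*s^2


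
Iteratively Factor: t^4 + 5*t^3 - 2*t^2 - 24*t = (t + 4)*(t^3 + t^2 - 6*t) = (t + 3)*(t + 4)*(t^2 - 2*t) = t*(t + 3)*(t + 4)*(t - 2)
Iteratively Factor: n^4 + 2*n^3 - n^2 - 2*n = (n + 2)*(n^3 - n) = (n + 1)*(n + 2)*(n^2 - n) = (n - 1)*(n + 1)*(n + 2)*(n)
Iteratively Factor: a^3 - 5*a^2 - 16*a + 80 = (a - 5)*(a^2 - 16) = (a - 5)*(a + 4)*(a - 4)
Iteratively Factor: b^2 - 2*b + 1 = (b - 1)*(b - 1)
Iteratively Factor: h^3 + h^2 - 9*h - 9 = (h - 3)*(h^2 + 4*h + 3) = (h - 3)*(h + 3)*(h + 1)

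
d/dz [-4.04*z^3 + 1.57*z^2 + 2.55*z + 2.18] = -12.12*z^2 + 3.14*z + 2.55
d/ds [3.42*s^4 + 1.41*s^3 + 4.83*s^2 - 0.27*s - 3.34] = 13.68*s^3 + 4.23*s^2 + 9.66*s - 0.27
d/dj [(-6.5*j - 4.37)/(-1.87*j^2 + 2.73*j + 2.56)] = (12.155*j^2 - 17.745*j - (3.74*j - 2.73)*(6.5*j + 4.37) - 16.64)/(-1.87*j^2 + 2.73*j + 2.56)^2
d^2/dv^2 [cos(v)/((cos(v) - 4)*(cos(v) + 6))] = (2*(1 - cos(v)^2)^2 - cos(v)^5 - 142*cos(v)^3 - 44*cos(v)^2 - 432*cos(v) + 94)/((cos(v) - 4)^3*(cos(v) + 6)^3)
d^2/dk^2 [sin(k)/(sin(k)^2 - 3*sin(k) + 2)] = (-(1 - cos(k)^2)^2 + 4*sin(k)*cos(k)^2 - 10*cos(k)^2 - 2)/((sin(k) - 2)^3*(sin(k) - 1)^2)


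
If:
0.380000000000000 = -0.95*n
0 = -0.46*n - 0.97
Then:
No Solution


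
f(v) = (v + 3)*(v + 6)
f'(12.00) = 33.00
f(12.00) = 270.00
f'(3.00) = 15.00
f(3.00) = 54.00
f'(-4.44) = 0.12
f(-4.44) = -2.25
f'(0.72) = 10.44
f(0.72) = 25.00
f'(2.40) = 13.80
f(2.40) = 45.36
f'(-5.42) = -1.84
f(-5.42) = -1.40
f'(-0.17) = 8.66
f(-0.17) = 16.50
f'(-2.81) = 3.38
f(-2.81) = 0.61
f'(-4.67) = -0.34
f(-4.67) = -2.22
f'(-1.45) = 6.10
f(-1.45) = 7.05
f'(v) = 2*v + 9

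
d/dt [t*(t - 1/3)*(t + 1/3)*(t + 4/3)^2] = 5*t^4 + 32*t^3/3 + 5*t^2 - 16*t/27 - 16/81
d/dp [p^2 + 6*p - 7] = 2*p + 6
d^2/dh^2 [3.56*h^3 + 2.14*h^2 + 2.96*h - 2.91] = 21.36*h + 4.28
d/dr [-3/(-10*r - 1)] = -30/(10*r + 1)^2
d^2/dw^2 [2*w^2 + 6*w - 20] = 4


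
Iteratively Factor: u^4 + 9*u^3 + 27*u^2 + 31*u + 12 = (u + 4)*(u^3 + 5*u^2 + 7*u + 3) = (u + 3)*(u + 4)*(u^2 + 2*u + 1) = (u + 1)*(u + 3)*(u + 4)*(u + 1)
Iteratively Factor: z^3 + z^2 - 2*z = (z)*(z^2 + z - 2) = z*(z - 1)*(z + 2)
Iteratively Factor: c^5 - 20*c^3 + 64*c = (c + 4)*(c^4 - 4*c^3 - 4*c^2 + 16*c) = (c - 4)*(c + 4)*(c^3 - 4*c) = (c - 4)*(c - 2)*(c + 4)*(c^2 + 2*c) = (c - 4)*(c - 2)*(c + 2)*(c + 4)*(c)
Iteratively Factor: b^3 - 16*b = (b)*(b^2 - 16) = b*(b + 4)*(b - 4)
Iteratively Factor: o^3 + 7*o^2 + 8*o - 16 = (o + 4)*(o^2 + 3*o - 4) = (o - 1)*(o + 4)*(o + 4)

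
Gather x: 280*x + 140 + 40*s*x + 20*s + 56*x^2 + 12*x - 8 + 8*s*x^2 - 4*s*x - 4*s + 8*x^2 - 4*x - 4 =16*s + x^2*(8*s + 64) + x*(36*s + 288) + 128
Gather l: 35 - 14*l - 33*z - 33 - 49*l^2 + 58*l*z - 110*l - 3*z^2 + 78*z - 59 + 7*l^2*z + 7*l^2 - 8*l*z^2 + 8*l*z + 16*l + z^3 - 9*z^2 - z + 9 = l^2*(7*z - 42) + l*(-8*z^2 + 66*z - 108) + z^3 - 12*z^2 + 44*z - 48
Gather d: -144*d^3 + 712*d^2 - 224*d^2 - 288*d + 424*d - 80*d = -144*d^3 + 488*d^2 + 56*d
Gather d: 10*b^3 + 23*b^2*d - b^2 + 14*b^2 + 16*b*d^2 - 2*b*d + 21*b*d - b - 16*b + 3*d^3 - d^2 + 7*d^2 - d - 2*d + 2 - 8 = 10*b^3 + 13*b^2 - 17*b + 3*d^3 + d^2*(16*b + 6) + d*(23*b^2 + 19*b - 3) - 6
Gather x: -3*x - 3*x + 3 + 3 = 6 - 6*x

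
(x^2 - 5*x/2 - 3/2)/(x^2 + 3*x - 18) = (x + 1/2)/(x + 6)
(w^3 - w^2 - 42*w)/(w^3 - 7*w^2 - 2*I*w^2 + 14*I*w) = (w + 6)/(w - 2*I)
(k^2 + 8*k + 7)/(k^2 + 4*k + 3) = (k + 7)/(k + 3)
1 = 1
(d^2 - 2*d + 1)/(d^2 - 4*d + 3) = (d - 1)/(d - 3)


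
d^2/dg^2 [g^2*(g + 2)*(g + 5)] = 12*g^2 + 42*g + 20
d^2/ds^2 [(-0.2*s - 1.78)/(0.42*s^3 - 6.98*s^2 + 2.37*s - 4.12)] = (-0.21168*s^5 - 0.249984*s^4 + 64.401968*s^3 - 535.117704*s^2 + 192.703416*s + 78.475132)/(0.074088*s^9 - 3.693816*s^8 + 62.641908*s^7 - 383.936048*s^6 + 425.94849*s^5 - 744.408318*s^4 + 443.632869*s^3 - 424.86882*s^2 + 120.687984*s - 69.934528)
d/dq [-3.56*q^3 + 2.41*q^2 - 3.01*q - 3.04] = -10.68*q^2 + 4.82*q - 3.01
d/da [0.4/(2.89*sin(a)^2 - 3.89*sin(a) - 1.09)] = (1.556 - 2.312*sin(a))*cos(a)/(-2.89*sin(a)^2 + 3.89*sin(a) + 1.09)^2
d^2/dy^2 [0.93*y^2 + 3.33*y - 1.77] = 1.86000000000000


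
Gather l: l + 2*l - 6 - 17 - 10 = 3*l - 33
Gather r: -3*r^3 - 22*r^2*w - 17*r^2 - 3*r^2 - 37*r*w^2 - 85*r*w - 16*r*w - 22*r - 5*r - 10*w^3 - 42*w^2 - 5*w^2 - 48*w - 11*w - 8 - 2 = -3*r^3 + r^2*(-22*w - 20) + r*(-37*w^2 - 101*w - 27) - 10*w^3 - 47*w^2 - 59*w - 10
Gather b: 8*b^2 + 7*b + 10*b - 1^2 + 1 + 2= 8*b^2 + 17*b + 2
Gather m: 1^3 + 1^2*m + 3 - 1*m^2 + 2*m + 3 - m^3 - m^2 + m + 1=-m^3 - 2*m^2 + 4*m + 8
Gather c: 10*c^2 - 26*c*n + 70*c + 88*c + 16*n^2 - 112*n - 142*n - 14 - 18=10*c^2 + c*(158 - 26*n) + 16*n^2 - 254*n - 32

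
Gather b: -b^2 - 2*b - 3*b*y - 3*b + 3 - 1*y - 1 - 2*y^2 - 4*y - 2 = -b^2 + b*(-3*y - 5) - 2*y^2 - 5*y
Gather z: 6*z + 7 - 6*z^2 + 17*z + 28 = -6*z^2 + 23*z + 35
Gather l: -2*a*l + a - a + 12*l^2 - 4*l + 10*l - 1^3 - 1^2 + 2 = 12*l^2 + l*(6 - 2*a)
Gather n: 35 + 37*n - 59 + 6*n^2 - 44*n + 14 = 6*n^2 - 7*n - 10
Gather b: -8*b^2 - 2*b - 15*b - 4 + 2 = -8*b^2 - 17*b - 2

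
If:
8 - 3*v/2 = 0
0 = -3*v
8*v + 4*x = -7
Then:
No Solution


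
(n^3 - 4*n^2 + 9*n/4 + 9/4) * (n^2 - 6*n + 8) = n^5 - 10*n^4 + 137*n^3/4 - 173*n^2/4 + 9*n/2 + 18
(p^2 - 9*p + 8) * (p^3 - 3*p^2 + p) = p^5 - 12*p^4 + 36*p^3 - 33*p^2 + 8*p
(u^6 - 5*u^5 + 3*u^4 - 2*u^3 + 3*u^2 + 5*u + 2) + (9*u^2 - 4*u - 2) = u^6 - 5*u^5 + 3*u^4 - 2*u^3 + 12*u^2 + u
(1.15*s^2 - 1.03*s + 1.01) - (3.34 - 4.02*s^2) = 5.17*s^2 - 1.03*s - 2.33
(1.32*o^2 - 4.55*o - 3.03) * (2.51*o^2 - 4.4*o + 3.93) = 3.3132*o^4 - 17.2285*o^3 + 17.6023*o^2 - 4.5495*o - 11.9079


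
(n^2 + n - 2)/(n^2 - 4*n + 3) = (n + 2)/(n - 3)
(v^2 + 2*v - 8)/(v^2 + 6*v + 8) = (v - 2)/(v + 2)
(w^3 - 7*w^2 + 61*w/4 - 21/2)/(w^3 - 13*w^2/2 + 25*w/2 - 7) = (w - 3/2)/(w - 1)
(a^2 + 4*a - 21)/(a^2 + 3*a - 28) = (a - 3)/(a - 4)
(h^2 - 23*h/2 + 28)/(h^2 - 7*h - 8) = (h - 7/2)/(h + 1)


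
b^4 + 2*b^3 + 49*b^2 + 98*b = b*(b + 2)*(b - 7*I)*(b + 7*I)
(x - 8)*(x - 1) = x^2 - 9*x + 8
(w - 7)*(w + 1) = w^2 - 6*w - 7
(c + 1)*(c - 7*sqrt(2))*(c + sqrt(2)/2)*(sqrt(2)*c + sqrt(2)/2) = sqrt(2)*c^4 - 13*c^3 + 3*sqrt(2)*c^3/2 - 39*c^2/2 - 13*sqrt(2)*c^2/2 - 21*sqrt(2)*c/2 - 13*c/2 - 7*sqrt(2)/2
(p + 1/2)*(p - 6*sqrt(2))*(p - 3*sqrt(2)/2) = p^3 - 15*sqrt(2)*p^2/2 + p^2/2 - 15*sqrt(2)*p/4 + 18*p + 9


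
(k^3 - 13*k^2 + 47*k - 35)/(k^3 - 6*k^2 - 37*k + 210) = (k - 1)/(k + 6)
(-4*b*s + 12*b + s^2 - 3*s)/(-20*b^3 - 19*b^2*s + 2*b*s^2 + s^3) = (s - 3)/(5*b^2 + 6*b*s + s^2)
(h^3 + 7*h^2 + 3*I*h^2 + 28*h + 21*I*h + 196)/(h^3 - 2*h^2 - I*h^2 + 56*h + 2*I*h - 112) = (h^2 + h*(7 - 4*I) - 28*I)/(h^2 + h*(-2 - 8*I) + 16*I)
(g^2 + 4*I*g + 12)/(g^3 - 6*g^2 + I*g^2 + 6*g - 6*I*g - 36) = (g + 6*I)/(g^2 + 3*g*(-2 + I) - 18*I)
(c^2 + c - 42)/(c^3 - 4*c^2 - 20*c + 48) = (c + 7)/(c^2 + 2*c - 8)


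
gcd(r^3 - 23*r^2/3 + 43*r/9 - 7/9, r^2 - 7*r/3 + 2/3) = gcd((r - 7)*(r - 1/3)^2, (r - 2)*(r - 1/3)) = r - 1/3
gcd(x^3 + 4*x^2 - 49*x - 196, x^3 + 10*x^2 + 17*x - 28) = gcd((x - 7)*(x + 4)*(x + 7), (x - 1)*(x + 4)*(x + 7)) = x^2 + 11*x + 28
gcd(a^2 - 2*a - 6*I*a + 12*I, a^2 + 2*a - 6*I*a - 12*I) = a - 6*I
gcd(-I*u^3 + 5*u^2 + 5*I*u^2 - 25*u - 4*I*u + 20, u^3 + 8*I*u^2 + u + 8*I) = 1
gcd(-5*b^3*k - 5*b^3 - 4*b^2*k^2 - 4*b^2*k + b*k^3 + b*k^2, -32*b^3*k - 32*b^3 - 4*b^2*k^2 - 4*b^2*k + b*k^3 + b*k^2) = b*k + b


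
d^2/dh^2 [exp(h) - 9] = exp(h)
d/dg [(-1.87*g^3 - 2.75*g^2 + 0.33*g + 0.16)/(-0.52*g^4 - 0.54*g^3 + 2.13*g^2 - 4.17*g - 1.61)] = (-0.9724*g^6 - 2.86*g^5 - 4.9533*g^4 + 16.285*g^3 + 20.0559*g^2 + 8.1734*g + 0.1359)/(0.2704*g^8 + 0.5616*g^7 - 1.9236*g^6 + 2.0364*g^5 + 10.7149*g^4 - 16.0254*g^3 + 10.5303*g^2 + 13.4274*g + 2.5921)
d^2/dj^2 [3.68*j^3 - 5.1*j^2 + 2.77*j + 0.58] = 22.08*j - 10.2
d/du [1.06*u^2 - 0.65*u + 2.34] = 2.12*u - 0.65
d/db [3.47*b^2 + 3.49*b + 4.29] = 6.94*b + 3.49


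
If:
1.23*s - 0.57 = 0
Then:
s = 0.46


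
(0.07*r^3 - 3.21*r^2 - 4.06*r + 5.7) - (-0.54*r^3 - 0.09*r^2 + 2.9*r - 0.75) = 0.61*r^3 - 3.12*r^2 - 6.96*r + 6.45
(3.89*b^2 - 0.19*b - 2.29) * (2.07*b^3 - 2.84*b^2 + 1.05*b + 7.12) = 8.0523*b^5 - 11.4409*b^4 - 0.116199999999999*b^3 + 34.0009*b^2 - 3.7573*b - 16.3048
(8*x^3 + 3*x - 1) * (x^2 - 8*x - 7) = 8*x^5 - 64*x^4 - 53*x^3 - 25*x^2 - 13*x + 7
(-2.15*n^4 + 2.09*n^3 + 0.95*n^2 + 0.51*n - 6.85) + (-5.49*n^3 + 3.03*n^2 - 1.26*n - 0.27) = -2.15*n^4 - 3.4*n^3 + 3.98*n^2 - 0.75*n - 7.12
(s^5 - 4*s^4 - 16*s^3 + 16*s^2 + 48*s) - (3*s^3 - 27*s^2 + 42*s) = s^5 - 4*s^4 - 19*s^3 + 43*s^2 + 6*s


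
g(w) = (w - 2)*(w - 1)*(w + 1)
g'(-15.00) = 734.00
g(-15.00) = -3808.00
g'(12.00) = 383.00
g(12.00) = 1430.00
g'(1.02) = -1.96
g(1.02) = -0.04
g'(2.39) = 6.58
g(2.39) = 1.84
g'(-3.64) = 53.31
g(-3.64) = -69.09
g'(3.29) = 18.31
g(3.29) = 12.67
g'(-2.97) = 37.34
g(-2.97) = -38.87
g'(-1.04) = 6.40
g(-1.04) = -0.25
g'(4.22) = 35.55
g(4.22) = 37.31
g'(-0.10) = -0.57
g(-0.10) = 2.08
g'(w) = (w - 2)*(w - 1) + (w - 2)*(w + 1) + (w - 1)*(w + 1)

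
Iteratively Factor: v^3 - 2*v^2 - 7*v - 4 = (v - 4)*(v^2 + 2*v + 1) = (v - 4)*(v + 1)*(v + 1)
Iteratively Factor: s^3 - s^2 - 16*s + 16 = (s - 4)*(s^2 + 3*s - 4) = (s - 4)*(s + 4)*(s - 1)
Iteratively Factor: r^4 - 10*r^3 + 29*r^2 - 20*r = (r - 5)*(r^3 - 5*r^2 + 4*r) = (r - 5)*(r - 4)*(r^2 - r) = (r - 5)*(r - 4)*(r - 1)*(r)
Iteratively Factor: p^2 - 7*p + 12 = (p - 4)*(p - 3)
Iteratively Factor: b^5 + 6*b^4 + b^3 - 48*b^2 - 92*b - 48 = (b + 1)*(b^4 + 5*b^3 - 4*b^2 - 44*b - 48) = (b + 1)*(b + 2)*(b^3 + 3*b^2 - 10*b - 24) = (b + 1)*(b + 2)^2*(b^2 + b - 12) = (b - 3)*(b + 1)*(b + 2)^2*(b + 4)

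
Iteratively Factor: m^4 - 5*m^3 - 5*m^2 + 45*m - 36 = (m + 3)*(m^3 - 8*m^2 + 19*m - 12) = (m - 3)*(m + 3)*(m^2 - 5*m + 4) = (m - 4)*(m - 3)*(m + 3)*(m - 1)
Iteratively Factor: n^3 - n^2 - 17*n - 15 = (n + 1)*(n^2 - 2*n - 15) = (n - 5)*(n + 1)*(n + 3)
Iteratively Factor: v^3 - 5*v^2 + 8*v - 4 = (v - 1)*(v^2 - 4*v + 4) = (v - 2)*(v - 1)*(v - 2)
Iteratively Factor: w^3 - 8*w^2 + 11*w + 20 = (w + 1)*(w^2 - 9*w + 20) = (w - 5)*(w + 1)*(w - 4)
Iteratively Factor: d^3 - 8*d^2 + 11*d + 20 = (d - 4)*(d^2 - 4*d - 5) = (d - 4)*(d + 1)*(d - 5)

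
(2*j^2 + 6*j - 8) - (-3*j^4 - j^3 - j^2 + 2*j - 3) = 3*j^4 + j^3 + 3*j^2 + 4*j - 5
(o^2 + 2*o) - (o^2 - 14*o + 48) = 16*o - 48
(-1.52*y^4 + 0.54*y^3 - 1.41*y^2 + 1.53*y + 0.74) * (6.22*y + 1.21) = -9.4544*y^5 + 1.5196*y^4 - 8.1168*y^3 + 7.8105*y^2 + 6.4541*y + 0.8954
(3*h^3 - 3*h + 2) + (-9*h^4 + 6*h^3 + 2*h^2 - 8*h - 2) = -9*h^4 + 9*h^3 + 2*h^2 - 11*h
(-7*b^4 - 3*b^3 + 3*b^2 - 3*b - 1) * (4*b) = -28*b^5 - 12*b^4 + 12*b^3 - 12*b^2 - 4*b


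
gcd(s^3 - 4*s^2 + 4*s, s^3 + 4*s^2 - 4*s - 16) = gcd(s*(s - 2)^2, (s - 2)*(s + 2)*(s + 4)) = s - 2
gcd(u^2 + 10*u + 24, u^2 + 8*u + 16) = u + 4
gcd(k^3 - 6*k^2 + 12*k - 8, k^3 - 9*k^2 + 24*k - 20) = k^2 - 4*k + 4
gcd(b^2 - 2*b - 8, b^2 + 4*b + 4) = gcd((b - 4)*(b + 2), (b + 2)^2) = b + 2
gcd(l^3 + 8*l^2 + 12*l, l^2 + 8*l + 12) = l^2 + 8*l + 12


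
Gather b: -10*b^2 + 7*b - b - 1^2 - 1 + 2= -10*b^2 + 6*b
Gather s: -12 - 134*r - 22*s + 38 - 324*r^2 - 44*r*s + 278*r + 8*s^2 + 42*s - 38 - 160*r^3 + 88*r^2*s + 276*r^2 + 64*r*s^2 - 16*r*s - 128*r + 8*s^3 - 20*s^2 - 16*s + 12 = -160*r^3 - 48*r^2 + 16*r + 8*s^3 + s^2*(64*r - 12) + s*(88*r^2 - 60*r + 4)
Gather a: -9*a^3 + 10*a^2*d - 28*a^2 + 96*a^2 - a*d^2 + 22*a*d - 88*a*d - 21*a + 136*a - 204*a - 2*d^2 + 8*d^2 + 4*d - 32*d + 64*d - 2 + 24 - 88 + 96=-9*a^3 + a^2*(10*d + 68) + a*(-d^2 - 66*d - 89) + 6*d^2 + 36*d + 30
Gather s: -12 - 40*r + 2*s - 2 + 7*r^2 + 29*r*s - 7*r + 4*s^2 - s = 7*r^2 - 47*r + 4*s^2 + s*(29*r + 1) - 14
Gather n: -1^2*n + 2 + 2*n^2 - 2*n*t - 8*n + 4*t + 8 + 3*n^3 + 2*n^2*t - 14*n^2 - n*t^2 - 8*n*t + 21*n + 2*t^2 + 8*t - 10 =3*n^3 + n^2*(2*t - 12) + n*(-t^2 - 10*t + 12) + 2*t^2 + 12*t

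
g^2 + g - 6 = (g - 2)*(g + 3)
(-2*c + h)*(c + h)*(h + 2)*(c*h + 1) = -2*c^3*h^2 - 4*c^3*h - c^2*h^3 - 2*c^2*h^2 - 2*c^2*h - 4*c^2 + c*h^4 + 2*c*h^3 - c*h^2 - 2*c*h + h^3 + 2*h^2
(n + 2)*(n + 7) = n^2 + 9*n + 14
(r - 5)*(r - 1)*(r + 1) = r^3 - 5*r^2 - r + 5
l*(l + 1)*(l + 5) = l^3 + 6*l^2 + 5*l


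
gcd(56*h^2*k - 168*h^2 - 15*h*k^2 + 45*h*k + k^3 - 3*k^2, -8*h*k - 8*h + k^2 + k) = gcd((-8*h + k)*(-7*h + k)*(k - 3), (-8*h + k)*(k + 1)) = 8*h - k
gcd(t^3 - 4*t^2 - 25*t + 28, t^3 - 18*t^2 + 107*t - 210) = t - 7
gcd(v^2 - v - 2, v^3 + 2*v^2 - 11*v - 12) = v + 1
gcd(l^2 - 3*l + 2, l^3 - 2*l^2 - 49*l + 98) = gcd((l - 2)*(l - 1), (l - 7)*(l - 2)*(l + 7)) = l - 2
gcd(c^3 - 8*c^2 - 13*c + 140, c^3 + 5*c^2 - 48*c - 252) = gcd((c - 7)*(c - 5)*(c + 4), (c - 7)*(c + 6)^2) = c - 7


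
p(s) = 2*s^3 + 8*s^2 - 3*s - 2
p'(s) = 6*s^2 + 16*s - 3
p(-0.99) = 6.87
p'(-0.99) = -12.96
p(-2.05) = 20.54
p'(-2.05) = -10.58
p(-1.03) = 7.39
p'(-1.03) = -13.11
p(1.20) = 9.38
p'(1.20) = 24.84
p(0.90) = 3.24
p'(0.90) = 16.26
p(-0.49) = 1.16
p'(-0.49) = -9.40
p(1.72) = 26.68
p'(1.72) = 42.27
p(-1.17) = 9.26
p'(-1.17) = -13.51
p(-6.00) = -128.00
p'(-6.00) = 117.00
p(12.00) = 4570.00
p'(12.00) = 1053.00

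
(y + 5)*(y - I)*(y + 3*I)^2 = y^4 + 5*y^3 + 5*I*y^3 - 3*y^2 + 25*I*y^2 - 15*y + 9*I*y + 45*I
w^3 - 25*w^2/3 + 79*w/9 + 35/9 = (w - 7)*(w - 5/3)*(w + 1/3)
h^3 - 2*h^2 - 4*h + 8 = (h - 2)^2*(h + 2)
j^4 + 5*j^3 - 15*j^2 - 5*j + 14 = (j - 2)*(j - 1)*(j + 1)*(j + 7)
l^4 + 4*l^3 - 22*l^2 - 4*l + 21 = (l - 3)*(l - 1)*(l + 1)*(l + 7)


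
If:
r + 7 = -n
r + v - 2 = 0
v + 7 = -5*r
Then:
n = -19/4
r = -9/4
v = 17/4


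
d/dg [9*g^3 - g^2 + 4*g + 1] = 27*g^2 - 2*g + 4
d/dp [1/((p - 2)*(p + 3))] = (-2*p - 1)/(p^4 + 2*p^3 - 11*p^2 - 12*p + 36)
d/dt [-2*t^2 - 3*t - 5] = -4*t - 3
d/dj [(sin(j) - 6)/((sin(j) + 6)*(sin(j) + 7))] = (12*sin(j) + cos(j)^2 + 119)*cos(j)/((sin(j) + 6)^2*(sin(j) + 7)^2)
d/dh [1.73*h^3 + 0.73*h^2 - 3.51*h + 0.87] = 5.19*h^2 + 1.46*h - 3.51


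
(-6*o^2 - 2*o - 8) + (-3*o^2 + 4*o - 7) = -9*o^2 + 2*o - 15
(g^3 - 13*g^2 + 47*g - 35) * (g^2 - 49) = g^5 - 13*g^4 - 2*g^3 + 602*g^2 - 2303*g + 1715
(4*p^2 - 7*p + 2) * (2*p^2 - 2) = 8*p^4 - 14*p^3 - 4*p^2 + 14*p - 4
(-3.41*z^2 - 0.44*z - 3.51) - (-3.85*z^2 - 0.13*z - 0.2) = 0.44*z^2 - 0.31*z - 3.31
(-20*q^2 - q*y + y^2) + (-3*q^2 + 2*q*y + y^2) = -23*q^2 + q*y + 2*y^2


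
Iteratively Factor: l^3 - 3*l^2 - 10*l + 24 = (l - 2)*(l^2 - l - 12) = (l - 2)*(l + 3)*(l - 4)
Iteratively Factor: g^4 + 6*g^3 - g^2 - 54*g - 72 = (g - 3)*(g^3 + 9*g^2 + 26*g + 24) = (g - 3)*(g + 3)*(g^2 + 6*g + 8) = (g - 3)*(g + 2)*(g + 3)*(g + 4)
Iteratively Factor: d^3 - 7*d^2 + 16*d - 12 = (d - 3)*(d^2 - 4*d + 4) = (d - 3)*(d - 2)*(d - 2)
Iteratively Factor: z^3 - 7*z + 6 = (z - 1)*(z^2 + z - 6) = (z - 1)*(z + 3)*(z - 2)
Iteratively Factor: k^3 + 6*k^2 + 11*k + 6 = (k + 1)*(k^2 + 5*k + 6) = (k + 1)*(k + 3)*(k + 2)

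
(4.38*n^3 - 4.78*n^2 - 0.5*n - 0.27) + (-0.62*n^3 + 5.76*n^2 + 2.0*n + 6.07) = 3.76*n^3 + 0.98*n^2 + 1.5*n + 5.8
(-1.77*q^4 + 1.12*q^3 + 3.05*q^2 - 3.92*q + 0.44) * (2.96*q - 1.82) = -5.2392*q^5 + 6.5366*q^4 + 6.9896*q^3 - 17.1542*q^2 + 8.4368*q - 0.8008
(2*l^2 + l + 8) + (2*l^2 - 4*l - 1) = 4*l^2 - 3*l + 7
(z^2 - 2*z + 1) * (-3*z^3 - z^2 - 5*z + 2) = -3*z^5 + 5*z^4 - 6*z^3 + 11*z^2 - 9*z + 2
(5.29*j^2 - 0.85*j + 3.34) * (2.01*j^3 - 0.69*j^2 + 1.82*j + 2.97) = 10.6329*j^5 - 5.3586*j^4 + 16.9277*j^3 + 11.8597*j^2 + 3.5543*j + 9.9198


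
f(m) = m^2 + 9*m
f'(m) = 2*m + 9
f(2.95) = 35.25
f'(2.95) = 14.90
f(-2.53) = -16.37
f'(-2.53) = 3.94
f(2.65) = 30.87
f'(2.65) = 14.30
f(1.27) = 13.04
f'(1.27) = 11.54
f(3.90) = 50.31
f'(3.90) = 16.80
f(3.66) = 46.34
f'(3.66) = 16.32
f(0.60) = 5.76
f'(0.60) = 10.20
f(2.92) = 34.81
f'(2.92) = 14.84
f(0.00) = 0.00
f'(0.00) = 9.00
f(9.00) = 162.00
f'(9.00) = 27.00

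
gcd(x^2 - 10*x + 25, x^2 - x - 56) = 1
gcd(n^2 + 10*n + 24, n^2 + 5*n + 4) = n + 4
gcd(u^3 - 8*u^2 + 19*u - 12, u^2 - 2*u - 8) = u - 4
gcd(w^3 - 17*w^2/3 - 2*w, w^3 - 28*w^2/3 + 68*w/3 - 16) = w - 6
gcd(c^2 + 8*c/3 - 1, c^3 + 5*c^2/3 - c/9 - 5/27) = c - 1/3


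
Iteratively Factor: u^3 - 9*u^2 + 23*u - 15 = (u - 3)*(u^2 - 6*u + 5) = (u - 5)*(u - 3)*(u - 1)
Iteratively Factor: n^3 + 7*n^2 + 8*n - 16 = (n + 4)*(n^2 + 3*n - 4) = (n - 1)*(n + 4)*(n + 4)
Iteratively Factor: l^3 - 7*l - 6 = (l + 1)*(l^2 - l - 6) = (l + 1)*(l + 2)*(l - 3)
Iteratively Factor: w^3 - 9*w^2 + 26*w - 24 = (w - 4)*(w^2 - 5*w + 6) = (w - 4)*(w - 2)*(w - 3)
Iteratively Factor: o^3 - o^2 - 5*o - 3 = (o - 3)*(o^2 + 2*o + 1) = (o - 3)*(o + 1)*(o + 1)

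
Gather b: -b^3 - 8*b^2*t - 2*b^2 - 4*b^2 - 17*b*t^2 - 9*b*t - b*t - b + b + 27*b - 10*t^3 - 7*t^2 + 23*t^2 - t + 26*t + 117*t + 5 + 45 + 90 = -b^3 + b^2*(-8*t - 6) + b*(-17*t^2 - 10*t + 27) - 10*t^3 + 16*t^2 + 142*t + 140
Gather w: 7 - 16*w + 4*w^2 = 4*w^2 - 16*w + 7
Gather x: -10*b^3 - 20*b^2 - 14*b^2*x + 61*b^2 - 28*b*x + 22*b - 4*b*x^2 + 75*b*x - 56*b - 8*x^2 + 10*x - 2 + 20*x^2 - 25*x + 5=-10*b^3 + 41*b^2 - 34*b + x^2*(12 - 4*b) + x*(-14*b^2 + 47*b - 15) + 3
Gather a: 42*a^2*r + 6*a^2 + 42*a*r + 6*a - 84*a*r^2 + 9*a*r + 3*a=a^2*(42*r + 6) + a*(-84*r^2 + 51*r + 9)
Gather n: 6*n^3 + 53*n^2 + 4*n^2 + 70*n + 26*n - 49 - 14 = 6*n^3 + 57*n^2 + 96*n - 63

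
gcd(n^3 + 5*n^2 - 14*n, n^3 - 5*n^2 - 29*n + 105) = 1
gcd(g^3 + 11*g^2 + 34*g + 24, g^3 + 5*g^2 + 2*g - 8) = g + 4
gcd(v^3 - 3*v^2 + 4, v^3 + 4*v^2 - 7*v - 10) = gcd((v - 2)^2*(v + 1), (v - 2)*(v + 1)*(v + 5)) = v^2 - v - 2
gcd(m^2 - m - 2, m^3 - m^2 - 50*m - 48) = m + 1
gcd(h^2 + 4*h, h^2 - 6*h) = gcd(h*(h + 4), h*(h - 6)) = h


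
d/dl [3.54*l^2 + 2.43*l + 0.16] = 7.08*l + 2.43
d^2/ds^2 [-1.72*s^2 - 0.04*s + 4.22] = -3.44000000000000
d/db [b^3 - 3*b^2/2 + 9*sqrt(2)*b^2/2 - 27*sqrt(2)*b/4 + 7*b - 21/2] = 3*b^2 - 3*b + 9*sqrt(2)*b - 27*sqrt(2)/4 + 7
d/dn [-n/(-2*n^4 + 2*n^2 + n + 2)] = (2*n^4 - 2*n^2 + n*(-8*n^3 + 4*n + 1) - n - 2)/(-2*n^4 + 2*n^2 + n + 2)^2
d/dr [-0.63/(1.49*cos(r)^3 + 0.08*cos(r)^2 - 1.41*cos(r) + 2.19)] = (-2.8161*cos(r)^2 - 0.1008*cos(r) + 0.8883)*sin(r)/(1.49*cos(r)^3 + 0.08*cos(r)^2 - 1.41*cos(r) + 2.19)^2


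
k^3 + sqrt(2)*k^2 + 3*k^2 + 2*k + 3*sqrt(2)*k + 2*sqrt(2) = (k + 1)*(k + 2)*(k + sqrt(2))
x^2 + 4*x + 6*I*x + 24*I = (x + 4)*(x + 6*I)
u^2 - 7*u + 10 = (u - 5)*(u - 2)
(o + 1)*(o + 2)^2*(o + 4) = o^4 + 9*o^3 + 28*o^2 + 36*o + 16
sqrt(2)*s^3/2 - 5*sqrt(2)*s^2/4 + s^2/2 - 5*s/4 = s*(s - 5/2)*(sqrt(2)*s/2 + 1/2)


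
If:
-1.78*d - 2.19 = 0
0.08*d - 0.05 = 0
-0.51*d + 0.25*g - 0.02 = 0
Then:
No Solution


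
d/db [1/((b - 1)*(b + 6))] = (-2*b - 5)/(b^4 + 10*b^3 + 13*b^2 - 60*b + 36)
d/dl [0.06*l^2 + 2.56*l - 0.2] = 0.12*l + 2.56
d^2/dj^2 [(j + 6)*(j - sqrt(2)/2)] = 2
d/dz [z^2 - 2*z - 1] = 2*z - 2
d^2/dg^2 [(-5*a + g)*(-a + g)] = 2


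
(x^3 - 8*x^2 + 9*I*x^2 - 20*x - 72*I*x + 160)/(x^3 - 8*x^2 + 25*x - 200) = (x + 4*I)/(x - 5*I)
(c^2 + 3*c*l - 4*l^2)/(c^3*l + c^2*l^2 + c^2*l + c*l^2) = (c^2 + 3*c*l - 4*l^2)/(c*l*(c^2 + c*l + c + l))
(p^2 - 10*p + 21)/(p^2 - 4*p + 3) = (p - 7)/(p - 1)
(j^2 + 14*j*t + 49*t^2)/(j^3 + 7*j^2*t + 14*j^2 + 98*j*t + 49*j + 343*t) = (j + 7*t)/(j^2 + 14*j + 49)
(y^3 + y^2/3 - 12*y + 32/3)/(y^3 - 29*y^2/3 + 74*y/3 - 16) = (y + 4)/(y - 6)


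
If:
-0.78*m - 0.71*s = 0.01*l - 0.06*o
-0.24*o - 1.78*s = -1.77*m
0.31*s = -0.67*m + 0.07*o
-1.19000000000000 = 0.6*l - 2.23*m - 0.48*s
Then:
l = -1.54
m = 0.12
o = 1.09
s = -0.02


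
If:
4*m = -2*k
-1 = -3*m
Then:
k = -2/3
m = 1/3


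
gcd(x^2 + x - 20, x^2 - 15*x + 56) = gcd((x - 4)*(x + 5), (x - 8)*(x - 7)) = 1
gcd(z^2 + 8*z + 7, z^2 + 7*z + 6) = z + 1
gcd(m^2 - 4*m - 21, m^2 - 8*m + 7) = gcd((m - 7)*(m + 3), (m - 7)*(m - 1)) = m - 7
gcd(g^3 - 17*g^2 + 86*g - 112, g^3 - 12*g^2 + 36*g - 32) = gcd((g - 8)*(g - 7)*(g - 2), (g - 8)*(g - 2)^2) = g^2 - 10*g + 16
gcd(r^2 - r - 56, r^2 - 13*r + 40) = r - 8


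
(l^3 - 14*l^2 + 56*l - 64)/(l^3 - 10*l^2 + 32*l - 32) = (l - 8)/(l - 4)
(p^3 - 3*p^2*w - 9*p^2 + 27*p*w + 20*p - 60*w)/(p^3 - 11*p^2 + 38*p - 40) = (p - 3*w)/(p - 2)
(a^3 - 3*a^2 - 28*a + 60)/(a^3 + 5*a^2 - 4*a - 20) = (a - 6)/(a + 2)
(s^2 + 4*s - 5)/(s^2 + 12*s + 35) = (s - 1)/(s + 7)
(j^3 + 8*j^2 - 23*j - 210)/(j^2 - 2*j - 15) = (j^2 + 13*j + 42)/(j + 3)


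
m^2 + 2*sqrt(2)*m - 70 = (m - 5*sqrt(2))*(m + 7*sqrt(2))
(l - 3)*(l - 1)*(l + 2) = l^3 - 2*l^2 - 5*l + 6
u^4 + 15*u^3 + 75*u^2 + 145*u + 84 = (u + 1)*(u + 3)*(u + 4)*(u + 7)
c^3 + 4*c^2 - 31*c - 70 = (c - 5)*(c + 2)*(c + 7)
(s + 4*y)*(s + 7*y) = s^2 + 11*s*y + 28*y^2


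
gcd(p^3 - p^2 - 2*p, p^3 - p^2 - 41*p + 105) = 1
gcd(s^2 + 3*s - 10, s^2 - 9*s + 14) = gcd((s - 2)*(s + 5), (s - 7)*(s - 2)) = s - 2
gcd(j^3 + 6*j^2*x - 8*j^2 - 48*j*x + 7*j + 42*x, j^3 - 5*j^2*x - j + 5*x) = j - 1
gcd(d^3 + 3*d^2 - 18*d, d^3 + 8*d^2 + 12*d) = d^2 + 6*d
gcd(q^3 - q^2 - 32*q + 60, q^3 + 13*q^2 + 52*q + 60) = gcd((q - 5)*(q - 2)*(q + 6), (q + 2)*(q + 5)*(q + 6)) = q + 6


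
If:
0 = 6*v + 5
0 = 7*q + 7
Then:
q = -1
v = -5/6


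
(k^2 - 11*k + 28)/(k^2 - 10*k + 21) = (k - 4)/(k - 3)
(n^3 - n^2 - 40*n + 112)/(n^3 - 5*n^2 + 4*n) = (n^2 + 3*n - 28)/(n*(n - 1))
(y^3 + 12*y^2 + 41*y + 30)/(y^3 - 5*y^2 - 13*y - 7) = (y^2 + 11*y + 30)/(y^2 - 6*y - 7)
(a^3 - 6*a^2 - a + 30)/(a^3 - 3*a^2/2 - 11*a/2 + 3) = 2*(a - 5)/(2*a - 1)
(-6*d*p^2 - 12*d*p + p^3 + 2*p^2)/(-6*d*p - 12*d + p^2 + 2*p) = p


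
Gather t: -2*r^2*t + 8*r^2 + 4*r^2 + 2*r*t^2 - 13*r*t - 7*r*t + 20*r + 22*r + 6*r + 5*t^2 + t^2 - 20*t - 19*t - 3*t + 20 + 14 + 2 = 12*r^2 + 48*r + t^2*(2*r + 6) + t*(-2*r^2 - 20*r - 42) + 36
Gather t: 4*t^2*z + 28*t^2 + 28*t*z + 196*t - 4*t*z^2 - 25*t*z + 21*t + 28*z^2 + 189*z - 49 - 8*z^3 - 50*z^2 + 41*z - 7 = t^2*(4*z + 28) + t*(-4*z^2 + 3*z + 217) - 8*z^3 - 22*z^2 + 230*z - 56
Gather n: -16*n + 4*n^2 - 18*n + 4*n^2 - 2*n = 8*n^2 - 36*n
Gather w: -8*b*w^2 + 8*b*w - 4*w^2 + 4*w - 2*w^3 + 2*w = -2*w^3 + w^2*(-8*b - 4) + w*(8*b + 6)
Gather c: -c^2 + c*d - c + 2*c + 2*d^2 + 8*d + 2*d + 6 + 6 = -c^2 + c*(d + 1) + 2*d^2 + 10*d + 12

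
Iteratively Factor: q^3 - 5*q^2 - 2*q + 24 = (q + 2)*(q^2 - 7*q + 12) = (q - 3)*(q + 2)*(q - 4)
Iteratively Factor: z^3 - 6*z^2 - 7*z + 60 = (z - 4)*(z^2 - 2*z - 15) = (z - 5)*(z - 4)*(z + 3)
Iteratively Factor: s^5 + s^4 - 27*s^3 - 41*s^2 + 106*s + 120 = (s + 1)*(s^4 - 27*s^2 - 14*s + 120) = (s - 2)*(s + 1)*(s^3 + 2*s^2 - 23*s - 60) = (s - 5)*(s - 2)*(s + 1)*(s^2 + 7*s + 12) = (s - 5)*(s - 2)*(s + 1)*(s + 3)*(s + 4)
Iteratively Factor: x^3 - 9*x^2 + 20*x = (x)*(x^2 - 9*x + 20) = x*(x - 4)*(x - 5)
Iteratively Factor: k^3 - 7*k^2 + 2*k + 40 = (k - 4)*(k^2 - 3*k - 10) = (k - 5)*(k - 4)*(k + 2)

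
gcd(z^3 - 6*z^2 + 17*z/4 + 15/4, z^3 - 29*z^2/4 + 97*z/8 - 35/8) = z - 5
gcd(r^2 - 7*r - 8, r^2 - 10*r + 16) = r - 8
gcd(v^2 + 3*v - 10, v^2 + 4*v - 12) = v - 2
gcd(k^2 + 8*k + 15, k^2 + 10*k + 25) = k + 5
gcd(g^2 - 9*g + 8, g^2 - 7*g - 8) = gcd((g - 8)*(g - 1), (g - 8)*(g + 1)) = g - 8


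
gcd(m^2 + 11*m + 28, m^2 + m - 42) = m + 7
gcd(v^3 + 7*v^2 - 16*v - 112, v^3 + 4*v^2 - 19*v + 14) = v + 7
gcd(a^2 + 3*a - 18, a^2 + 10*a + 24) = a + 6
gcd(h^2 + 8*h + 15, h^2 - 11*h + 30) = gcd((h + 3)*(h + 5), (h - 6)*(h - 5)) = 1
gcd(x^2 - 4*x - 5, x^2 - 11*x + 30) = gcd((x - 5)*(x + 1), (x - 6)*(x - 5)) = x - 5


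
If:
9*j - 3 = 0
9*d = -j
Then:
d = -1/27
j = 1/3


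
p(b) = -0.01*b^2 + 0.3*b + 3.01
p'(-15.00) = 0.60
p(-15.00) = -3.74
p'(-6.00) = 0.42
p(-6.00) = 0.85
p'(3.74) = 0.23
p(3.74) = 3.99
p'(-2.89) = 0.36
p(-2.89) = 2.06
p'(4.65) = 0.21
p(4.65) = 4.19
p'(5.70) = 0.19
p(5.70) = 4.40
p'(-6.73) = 0.43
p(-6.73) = 0.54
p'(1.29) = 0.27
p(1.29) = 3.38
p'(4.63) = 0.21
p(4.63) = 4.18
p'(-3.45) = 0.37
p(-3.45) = 1.86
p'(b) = 0.3 - 0.02*b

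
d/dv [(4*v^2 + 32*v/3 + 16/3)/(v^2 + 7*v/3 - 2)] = 4*(-3*v^2 - 60*v - 76)/(9*v^4 + 42*v^3 + 13*v^2 - 84*v + 36)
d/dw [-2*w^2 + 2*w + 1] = 2 - 4*w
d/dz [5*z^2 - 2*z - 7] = 10*z - 2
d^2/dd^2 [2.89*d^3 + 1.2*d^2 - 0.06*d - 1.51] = 17.34*d + 2.4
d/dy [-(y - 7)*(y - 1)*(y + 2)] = -3*y^2 + 12*y + 9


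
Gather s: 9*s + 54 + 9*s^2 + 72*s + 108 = 9*s^2 + 81*s + 162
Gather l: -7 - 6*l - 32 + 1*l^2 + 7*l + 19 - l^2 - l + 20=0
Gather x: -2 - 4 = -6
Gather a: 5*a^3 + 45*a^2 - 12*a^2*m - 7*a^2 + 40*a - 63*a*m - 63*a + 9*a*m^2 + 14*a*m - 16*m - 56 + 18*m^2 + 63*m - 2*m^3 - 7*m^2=5*a^3 + a^2*(38 - 12*m) + a*(9*m^2 - 49*m - 23) - 2*m^3 + 11*m^2 + 47*m - 56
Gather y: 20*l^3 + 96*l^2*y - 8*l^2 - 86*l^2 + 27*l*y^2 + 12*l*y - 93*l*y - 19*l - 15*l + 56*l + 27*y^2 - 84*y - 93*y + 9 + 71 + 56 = 20*l^3 - 94*l^2 + 22*l + y^2*(27*l + 27) + y*(96*l^2 - 81*l - 177) + 136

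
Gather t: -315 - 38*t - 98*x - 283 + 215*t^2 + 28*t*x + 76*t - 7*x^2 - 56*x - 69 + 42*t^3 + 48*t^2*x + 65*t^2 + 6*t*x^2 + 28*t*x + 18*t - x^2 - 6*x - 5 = 42*t^3 + t^2*(48*x + 280) + t*(6*x^2 + 56*x + 56) - 8*x^2 - 160*x - 672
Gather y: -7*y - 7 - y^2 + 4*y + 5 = -y^2 - 3*y - 2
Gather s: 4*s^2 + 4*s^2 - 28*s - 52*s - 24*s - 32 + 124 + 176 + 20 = 8*s^2 - 104*s + 288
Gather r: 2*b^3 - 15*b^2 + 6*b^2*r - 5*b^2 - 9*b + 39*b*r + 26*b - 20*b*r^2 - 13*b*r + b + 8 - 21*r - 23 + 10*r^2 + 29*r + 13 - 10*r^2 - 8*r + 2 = 2*b^3 - 20*b^2 - 20*b*r^2 + 18*b + r*(6*b^2 + 26*b)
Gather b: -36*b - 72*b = -108*b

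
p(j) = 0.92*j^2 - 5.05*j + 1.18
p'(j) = 1.84*j - 5.05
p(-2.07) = 15.58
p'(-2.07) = -8.86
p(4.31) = -3.50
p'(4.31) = 2.88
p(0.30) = -0.25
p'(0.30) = -4.50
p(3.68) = -4.94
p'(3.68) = 1.72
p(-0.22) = 2.34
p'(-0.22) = -5.45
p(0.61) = -1.56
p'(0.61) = -3.93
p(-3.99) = 35.98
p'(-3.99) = -12.39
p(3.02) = -5.68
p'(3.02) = 0.51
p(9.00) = 30.25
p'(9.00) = 11.51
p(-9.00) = 121.15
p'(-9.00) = -21.61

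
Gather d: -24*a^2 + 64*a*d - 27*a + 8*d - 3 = -24*a^2 - 27*a + d*(64*a + 8) - 3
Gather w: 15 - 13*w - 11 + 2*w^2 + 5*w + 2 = 2*w^2 - 8*w + 6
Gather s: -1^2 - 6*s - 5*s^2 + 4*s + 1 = -5*s^2 - 2*s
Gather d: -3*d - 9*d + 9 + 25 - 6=28 - 12*d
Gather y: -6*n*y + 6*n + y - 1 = 6*n + y*(1 - 6*n) - 1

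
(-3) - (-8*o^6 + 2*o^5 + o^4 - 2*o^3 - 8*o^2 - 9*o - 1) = 8*o^6 - 2*o^5 - o^4 + 2*o^3 + 8*o^2 + 9*o - 2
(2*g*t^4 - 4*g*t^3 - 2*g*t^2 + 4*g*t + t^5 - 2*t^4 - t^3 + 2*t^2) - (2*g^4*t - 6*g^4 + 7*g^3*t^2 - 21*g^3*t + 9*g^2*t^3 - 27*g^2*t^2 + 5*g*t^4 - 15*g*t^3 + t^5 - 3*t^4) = -2*g^4*t + 6*g^4 - 7*g^3*t^2 + 21*g^3*t - 9*g^2*t^3 + 27*g^2*t^2 - 3*g*t^4 + 11*g*t^3 - 2*g*t^2 + 4*g*t + t^4 - t^3 + 2*t^2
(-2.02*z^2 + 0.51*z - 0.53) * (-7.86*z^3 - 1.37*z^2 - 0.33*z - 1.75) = 15.8772*z^5 - 1.2412*z^4 + 4.1337*z^3 + 4.0928*z^2 - 0.7176*z + 0.9275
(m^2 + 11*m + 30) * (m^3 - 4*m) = m^5 + 11*m^4 + 26*m^3 - 44*m^2 - 120*m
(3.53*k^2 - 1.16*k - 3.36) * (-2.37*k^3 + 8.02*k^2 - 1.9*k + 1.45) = -8.3661*k^5 + 31.0598*k^4 - 8.047*k^3 - 19.6247*k^2 + 4.702*k - 4.872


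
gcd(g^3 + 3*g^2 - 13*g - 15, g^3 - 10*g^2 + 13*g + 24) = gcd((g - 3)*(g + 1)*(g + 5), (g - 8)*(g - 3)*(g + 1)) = g^2 - 2*g - 3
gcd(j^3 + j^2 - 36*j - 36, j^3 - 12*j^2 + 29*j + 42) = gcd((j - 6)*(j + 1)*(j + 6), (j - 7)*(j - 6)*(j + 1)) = j^2 - 5*j - 6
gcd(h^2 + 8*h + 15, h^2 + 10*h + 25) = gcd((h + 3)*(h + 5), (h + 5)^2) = h + 5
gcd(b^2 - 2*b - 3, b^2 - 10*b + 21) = b - 3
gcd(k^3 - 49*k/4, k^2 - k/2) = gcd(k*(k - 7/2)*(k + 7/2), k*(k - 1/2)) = k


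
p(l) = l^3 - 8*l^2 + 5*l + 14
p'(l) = 3*l^2 - 16*l + 5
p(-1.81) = -27.19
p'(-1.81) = 43.79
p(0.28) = 14.79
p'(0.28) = 0.76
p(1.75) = 3.61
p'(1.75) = -13.81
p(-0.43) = 10.29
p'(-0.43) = 12.43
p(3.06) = -16.96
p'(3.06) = -15.87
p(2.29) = -4.49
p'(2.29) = -15.91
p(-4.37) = -244.08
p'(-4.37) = 132.21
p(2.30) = -4.65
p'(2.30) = -15.93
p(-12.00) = -2926.00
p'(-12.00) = 629.00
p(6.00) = -28.00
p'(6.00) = 17.00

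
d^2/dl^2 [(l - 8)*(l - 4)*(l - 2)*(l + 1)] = 12*l^2 - 78*l + 84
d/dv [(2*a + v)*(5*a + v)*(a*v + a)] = a*(10*a^2 + 14*a*v + 7*a + 3*v^2 + 2*v)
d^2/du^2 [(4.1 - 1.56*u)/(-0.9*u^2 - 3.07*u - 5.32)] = ((1.56*u - 4.1)*(1.8*u + 3.07)*(3.6*u + 6.14) - (8.424*u + 2.1984)*(0.9*u^2 + 3.07*u + 5.32))/(0.9*u^2 + 3.07*u + 5.32)^3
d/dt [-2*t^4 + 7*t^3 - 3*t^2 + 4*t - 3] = -8*t^3 + 21*t^2 - 6*t + 4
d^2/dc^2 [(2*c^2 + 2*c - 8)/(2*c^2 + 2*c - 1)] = 84*(-2*c^2 - 2*c - 1)/(8*c^6 + 24*c^5 + 12*c^4 - 16*c^3 - 6*c^2 + 6*c - 1)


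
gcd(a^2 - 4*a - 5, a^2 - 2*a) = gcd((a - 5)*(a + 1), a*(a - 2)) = 1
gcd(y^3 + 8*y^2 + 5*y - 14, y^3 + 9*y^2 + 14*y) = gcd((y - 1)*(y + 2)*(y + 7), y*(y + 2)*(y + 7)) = y^2 + 9*y + 14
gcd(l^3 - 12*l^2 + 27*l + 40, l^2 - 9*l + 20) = l - 5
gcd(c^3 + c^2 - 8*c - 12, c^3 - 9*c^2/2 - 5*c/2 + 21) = c^2 - c - 6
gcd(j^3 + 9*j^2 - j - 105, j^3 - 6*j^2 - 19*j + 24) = 1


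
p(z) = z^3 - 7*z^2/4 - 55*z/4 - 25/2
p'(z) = 3*z^2 - 7*z/2 - 55/4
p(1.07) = -27.99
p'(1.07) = -14.06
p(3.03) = -42.41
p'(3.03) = 3.19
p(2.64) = -42.60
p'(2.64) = -2.08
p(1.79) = -36.98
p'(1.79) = -10.40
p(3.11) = -42.11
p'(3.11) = 4.38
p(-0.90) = -2.27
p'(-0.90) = -8.17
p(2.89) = -42.72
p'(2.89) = 1.19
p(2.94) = -42.64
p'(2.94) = 1.89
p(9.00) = 451.00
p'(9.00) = 197.75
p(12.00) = 1298.50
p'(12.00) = 376.25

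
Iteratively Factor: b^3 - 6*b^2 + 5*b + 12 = (b + 1)*(b^2 - 7*b + 12) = (b - 3)*(b + 1)*(b - 4)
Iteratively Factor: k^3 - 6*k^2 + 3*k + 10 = (k - 2)*(k^2 - 4*k - 5) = (k - 5)*(k - 2)*(k + 1)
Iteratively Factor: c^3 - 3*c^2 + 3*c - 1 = (c - 1)*(c^2 - 2*c + 1) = (c - 1)^2*(c - 1)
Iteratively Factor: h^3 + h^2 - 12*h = (h + 4)*(h^2 - 3*h) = h*(h + 4)*(h - 3)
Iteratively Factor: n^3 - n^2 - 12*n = (n - 4)*(n^2 + 3*n) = n*(n - 4)*(n + 3)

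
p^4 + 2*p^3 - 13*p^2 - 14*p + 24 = (p - 3)*(p - 1)*(p + 2)*(p + 4)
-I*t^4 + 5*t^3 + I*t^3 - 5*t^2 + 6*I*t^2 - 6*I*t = t*(t + 2*I)*(t + 3*I)*(-I*t + I)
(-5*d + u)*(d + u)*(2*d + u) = -10*d^3 - 13*d^2*u - 2*d*u^2 + u^3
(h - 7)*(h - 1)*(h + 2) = h^3 - 6*h^2 - 9*h + 14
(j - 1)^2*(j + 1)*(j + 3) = j^4 + 2*j^3 - 4*j^2 - 2*j + 3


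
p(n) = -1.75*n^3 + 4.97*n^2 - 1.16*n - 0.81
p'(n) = -5.25*n^2 + 9.94*n - 1.16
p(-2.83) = 81.94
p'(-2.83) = -71.34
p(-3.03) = 97.02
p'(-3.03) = -79.48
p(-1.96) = 33.73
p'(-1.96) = -40.81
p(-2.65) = 69.73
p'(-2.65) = -64.37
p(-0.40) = 0.56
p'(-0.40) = -5.98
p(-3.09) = 101.86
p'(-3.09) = -82.00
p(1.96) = 2.83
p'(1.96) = -1.85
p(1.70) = 2.98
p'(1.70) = 0.57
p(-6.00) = 563.07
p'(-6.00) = -249.80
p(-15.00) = 7041.09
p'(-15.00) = -1331.51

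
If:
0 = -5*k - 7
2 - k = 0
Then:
No Solution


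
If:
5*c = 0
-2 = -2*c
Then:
No Solution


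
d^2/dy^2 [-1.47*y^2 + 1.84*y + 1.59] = -2.94000000000000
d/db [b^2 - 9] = 2*b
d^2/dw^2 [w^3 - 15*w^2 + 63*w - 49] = 6*w - 30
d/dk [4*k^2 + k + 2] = 8*k + 1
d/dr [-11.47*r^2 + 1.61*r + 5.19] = 1.61 - 22.94*r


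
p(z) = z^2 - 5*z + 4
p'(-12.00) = -29.00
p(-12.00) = 208.00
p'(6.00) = 7.00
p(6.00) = 10.00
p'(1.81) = -1.38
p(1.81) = -1.77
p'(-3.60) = -12.20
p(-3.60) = 34.96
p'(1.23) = -2.54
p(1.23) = -0.64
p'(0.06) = -4.88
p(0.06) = 3.70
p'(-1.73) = -8.46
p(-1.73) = 15.64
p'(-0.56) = -6.12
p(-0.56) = 7.11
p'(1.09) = -2.82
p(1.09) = -0.26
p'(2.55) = 0.10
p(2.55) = -2.25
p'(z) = 2*z - 5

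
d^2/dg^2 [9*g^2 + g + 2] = 18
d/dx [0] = 0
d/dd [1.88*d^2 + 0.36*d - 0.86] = 3.76*d + 0.36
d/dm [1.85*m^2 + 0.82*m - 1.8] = 3.7*m + 0.82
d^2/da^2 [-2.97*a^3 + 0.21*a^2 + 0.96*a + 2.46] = 0.42 - 17.82*a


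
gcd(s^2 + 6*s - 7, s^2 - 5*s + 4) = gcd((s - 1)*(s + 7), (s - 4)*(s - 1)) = s - 1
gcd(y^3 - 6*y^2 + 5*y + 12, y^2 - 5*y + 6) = y - 3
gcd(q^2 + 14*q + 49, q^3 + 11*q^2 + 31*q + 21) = q + 7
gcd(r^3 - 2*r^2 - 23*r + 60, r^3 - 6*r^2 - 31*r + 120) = r^2 + 2*r - 15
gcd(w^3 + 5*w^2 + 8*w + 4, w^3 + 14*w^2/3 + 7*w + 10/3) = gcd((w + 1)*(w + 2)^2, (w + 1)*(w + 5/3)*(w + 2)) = w^2 + 3*w + 2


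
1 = 1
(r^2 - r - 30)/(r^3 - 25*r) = (r - 6)/(r*(r - 5))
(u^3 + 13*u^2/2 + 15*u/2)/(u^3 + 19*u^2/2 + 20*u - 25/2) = u*(2*u + 3)/(2*u^2 + 9*u - 5)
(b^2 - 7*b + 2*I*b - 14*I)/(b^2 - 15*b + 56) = (b + 2*I)/(b - 8)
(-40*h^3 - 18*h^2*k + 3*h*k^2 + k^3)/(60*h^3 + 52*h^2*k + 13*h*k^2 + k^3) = (-4*h + k)/(6*h + k)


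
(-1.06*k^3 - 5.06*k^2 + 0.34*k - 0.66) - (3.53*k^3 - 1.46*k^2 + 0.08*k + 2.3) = -4.59*k^3 - 3.6*k^2 + 0.26*k - 2.96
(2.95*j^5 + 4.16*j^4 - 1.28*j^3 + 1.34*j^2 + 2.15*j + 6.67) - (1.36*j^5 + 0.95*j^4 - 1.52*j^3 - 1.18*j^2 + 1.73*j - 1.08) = 1.59*j^5 + 3.21*j^4 + 0.24*j^3 + 2.52*j^2 + 0.42*j + 7.75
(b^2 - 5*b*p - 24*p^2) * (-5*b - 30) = -5*b^3 + 25*b^2*p - 30*b^2 + 120*b*p^2 + 150*b*p + 720*p^2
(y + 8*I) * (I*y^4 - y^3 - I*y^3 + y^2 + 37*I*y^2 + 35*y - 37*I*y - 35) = I*y^5 - 9*y^4 - I*y^4 + 9*y^3 + 29*I*y^3 - 261*y^2 - 29*I*y^2 + 261*y + 280*I*y - 280*I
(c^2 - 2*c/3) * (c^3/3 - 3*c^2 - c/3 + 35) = c^5/3 - 29*c^4/9 + 5*c^3/3 + 317*c^2/9 - 70*c/3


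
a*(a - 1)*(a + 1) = a^3 - a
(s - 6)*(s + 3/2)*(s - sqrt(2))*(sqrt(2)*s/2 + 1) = sqrt(2)*s^4/2 - 9*sqrt(2)*s^3/4 - 11*sqrt(2)*s^2/2 + 9*sqrt(2)*s/2 + 9*sqrt(2)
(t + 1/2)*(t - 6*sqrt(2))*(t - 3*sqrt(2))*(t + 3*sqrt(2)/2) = t^4 - 15*sqrt(2)*t^3/2 + t^3/2 - 15*sqrt(2)*t^2/4 + 9*t^2 + 9*t/2 + 54*sqrt(2)*t + 27*sqrt(2)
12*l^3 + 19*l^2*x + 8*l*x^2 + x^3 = (l + x)*(3*l + x)*(4*l + x)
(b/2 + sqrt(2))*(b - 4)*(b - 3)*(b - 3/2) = b^4/2 - 17*b^3/4 + sqrt(2)*b^3 - 17*sqrt(2)*b^2/2 + 45*b^2/4 - 9*b + 45*sqrt(2)*b/2 - 18*sqrt(2)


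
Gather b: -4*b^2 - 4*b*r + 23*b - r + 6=-4*b^2 + b*(23 - 4*r) - r + 6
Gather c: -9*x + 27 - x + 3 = 30 - 10*x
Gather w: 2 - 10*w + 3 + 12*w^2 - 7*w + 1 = 12*w^2 - 17*w + 6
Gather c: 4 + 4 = 8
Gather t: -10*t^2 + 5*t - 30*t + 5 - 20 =-10*t^2 - 25*t - 15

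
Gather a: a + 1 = a + 1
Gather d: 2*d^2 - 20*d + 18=2*d^2 - 20*d + 18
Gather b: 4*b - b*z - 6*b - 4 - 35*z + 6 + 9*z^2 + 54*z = b*(-z - 2) + 9*z^2 + 19*z + 2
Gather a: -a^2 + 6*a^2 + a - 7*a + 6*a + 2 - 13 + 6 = 5*a^2 - 5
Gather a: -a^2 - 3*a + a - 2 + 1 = -a^2 - 2*a - 1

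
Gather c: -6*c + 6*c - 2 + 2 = 0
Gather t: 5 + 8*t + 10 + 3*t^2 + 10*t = 3*t^2 + 18*t + 15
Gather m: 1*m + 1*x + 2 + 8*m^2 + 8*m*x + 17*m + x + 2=8*m^2 + m*(8*x + 18) + 2*x + 4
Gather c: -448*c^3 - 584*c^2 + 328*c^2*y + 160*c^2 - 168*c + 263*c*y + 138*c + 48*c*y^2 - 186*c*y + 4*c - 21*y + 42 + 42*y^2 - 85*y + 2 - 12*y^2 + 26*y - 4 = -448*c^3 + c^2*(328*y - 424) + c*(48*y^2 + 77*y - 26) + 30*y^2 - 80*y + 40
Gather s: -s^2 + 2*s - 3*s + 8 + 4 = -s^2 - s + 12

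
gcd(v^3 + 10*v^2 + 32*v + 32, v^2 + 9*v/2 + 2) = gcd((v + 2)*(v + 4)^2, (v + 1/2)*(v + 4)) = v + 4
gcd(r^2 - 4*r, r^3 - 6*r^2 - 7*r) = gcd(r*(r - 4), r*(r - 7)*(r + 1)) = r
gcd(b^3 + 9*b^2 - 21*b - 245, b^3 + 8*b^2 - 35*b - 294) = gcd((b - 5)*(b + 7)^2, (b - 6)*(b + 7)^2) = b^2 + 14*b + 49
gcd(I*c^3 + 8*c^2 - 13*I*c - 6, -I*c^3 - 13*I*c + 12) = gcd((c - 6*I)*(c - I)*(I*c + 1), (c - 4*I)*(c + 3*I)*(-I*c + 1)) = 1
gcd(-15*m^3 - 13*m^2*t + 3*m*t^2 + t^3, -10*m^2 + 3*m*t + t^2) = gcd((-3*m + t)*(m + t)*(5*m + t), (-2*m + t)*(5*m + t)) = 5*m + t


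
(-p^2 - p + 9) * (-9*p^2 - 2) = 9*p^4 + 9*p^3 - 79*p^2 + 2*p - 18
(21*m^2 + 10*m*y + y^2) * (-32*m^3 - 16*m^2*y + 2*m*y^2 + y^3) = -672*m^5 - 656*m^4*y - 150*m^3*y^2 + 25*m^2*y^3 + 12*m*y^4 + y^5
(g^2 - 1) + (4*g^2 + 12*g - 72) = 5*g^2 + 12*g - 73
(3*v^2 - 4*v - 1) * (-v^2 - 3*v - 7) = -3*v^4 - 5*v^3 - 8*v^2 + 31*v + 7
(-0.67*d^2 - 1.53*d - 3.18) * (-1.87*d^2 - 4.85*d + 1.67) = 1.2529*d^4 + 6.1106*d^3 + 12.2482*d^2 + 12.8679*d - 5.3106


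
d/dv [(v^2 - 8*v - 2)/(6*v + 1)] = 2*(3*v^2 + v + 2)/(36*v^2 + 12*v + 1)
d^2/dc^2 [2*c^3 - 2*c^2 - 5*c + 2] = 12*c - 4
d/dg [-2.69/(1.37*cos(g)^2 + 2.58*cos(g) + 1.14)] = -(7.3706*cos(g) + 6.9402)*sin(g)/(1.37*cos(g)^2 + 2.58*cos(g) + 1.14)^2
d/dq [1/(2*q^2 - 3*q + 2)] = (3 - 4*q)/(2*q^2 - 3*q + 2)^2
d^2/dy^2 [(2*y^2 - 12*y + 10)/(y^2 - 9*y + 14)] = 12*(y^3 - 9*y^2 + 39*y - 75)/(y^6 - 27*y^5 + 285*y^4 - 1485*y^3 + 3990*y^2 - 5292*y + 2744)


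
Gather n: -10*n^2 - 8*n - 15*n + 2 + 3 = -10*n^2 - 23*n + 5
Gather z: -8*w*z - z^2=-8*w*z - z^2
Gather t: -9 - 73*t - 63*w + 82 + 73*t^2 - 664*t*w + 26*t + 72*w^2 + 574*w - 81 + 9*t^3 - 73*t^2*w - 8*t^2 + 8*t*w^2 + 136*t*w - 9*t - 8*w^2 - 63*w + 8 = 9*t^3 + t^2*(65 - 73*w) + t*(8*w^2 - 528*w - 56) + 64*w^2 + 448*w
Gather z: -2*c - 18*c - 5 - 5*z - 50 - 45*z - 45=-20*c - 50*z - 100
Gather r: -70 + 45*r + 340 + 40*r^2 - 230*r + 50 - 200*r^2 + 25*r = -160*r^2 - 160*r + 320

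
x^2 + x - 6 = (x - 2)*(x + 3)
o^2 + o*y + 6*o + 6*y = (o + 6)*(o + y)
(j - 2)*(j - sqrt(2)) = j^2 - 2*j - sqrt(2)*j + 2*sqrt(2)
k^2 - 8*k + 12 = (k - 6)*(k - 2)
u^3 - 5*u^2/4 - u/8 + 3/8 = (u - 1)*(u - 3/4)*(u + 1/2)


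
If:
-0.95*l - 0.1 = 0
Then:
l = -0.11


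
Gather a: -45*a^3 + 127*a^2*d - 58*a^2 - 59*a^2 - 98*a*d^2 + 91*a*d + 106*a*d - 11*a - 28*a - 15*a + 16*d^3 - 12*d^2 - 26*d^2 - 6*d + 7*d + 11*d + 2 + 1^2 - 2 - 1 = -45*a^3 + a^2*(127*d - 117) + a*(-98*d^2 + 197*d - 54) + 16*d^3 - 38*d^2 + 12*d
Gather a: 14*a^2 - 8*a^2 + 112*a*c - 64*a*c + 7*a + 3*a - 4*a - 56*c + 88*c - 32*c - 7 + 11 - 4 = 6*a^2 + a*(48*c + 6)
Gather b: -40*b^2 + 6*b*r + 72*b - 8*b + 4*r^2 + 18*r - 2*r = -40*b^2 + b*(6*r + 64) + 4*r^2 + 16*r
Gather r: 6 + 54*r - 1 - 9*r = 45*r + 5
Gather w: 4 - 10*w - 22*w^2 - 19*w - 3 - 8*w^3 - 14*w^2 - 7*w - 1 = -8*w^3 - 36*w^2 - 36*w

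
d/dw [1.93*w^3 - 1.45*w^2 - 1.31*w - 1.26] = 5.79*w^2 - 2.9*w - 1.31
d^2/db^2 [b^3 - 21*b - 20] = 6*b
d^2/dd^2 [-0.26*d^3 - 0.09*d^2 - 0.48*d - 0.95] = -1.56*d - 0.18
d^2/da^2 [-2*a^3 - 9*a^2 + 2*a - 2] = -12*a - 18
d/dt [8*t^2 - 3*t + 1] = 16*t - 3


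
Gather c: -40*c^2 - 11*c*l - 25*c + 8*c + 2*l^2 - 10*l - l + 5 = -40*c^2 + c*(-11*l - 17) + 2*l^2 - 11*l + 5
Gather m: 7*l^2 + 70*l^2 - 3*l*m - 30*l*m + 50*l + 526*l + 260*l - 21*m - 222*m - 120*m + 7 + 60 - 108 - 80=77*l^2 + 836*l + m*(-33*l - 363) - 121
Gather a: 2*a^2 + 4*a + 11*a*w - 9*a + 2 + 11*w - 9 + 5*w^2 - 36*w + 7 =2*a^2 + a*(11*w - 5) + 5*w^2 - 25*w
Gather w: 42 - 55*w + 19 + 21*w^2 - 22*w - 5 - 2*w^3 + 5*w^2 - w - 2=-2*w^3 + 26*w^2 - 78*w + 54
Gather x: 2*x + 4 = 2*x + 4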